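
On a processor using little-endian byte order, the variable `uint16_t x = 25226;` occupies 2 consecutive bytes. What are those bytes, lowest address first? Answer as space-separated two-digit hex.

8A 62

25226 in hexadecimal, padded to 16 bits, is 0x628A.
Split into bytes (most-significant first): 62 8A.
Little-endian: lowest address holds the least-significant byte.
So at ascending addresses the bytes are 8A 62.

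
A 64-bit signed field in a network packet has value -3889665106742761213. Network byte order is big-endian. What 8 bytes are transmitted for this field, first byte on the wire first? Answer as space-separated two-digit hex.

CA 05 22 31 99 5D A9 03

Two's complement of -3889665106742761213 in 64 bits: 3889665106742761213 = 0x35FADDCE66A256FD; invert → 0xCA052231995DA902; add 1 → 0xCA052231995DA903.
Split into bytes (most-significant first): CA 05 22 31 99 5D A9 03.
In big-endian order the high byte comes first in memory.
So the memory order matches the most-significant-first order: CA 05 22 31 99 5D A9 03.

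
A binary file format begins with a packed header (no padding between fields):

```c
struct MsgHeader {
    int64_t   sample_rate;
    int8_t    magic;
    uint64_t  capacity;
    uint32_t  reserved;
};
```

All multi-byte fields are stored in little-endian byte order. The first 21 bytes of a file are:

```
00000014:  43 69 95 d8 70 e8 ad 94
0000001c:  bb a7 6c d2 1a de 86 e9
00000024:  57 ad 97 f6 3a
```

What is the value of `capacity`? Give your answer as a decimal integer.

6334742639364172967

`capacity` follows `sample_rate` (8 B), `magic` (1 B), so it starts at offset 8 + 1 = 9 and occupies 8 bytes.
Bytes at offsets 9..16: A7 6C D2 1A DE 86 E9 57.
Little-endian stores the least-significant byte at the lowest address.
Reassemble most-significant byte first: 57 E9 86 DE 1A D2 6C A7 → 0x57E986DE1AD26CA7.
0x57E986DE1AD26CA7 = 6334742639364172967.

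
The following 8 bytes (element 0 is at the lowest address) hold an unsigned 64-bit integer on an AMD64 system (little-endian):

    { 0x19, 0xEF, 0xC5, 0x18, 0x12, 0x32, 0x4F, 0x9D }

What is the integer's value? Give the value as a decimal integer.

11335333840421252889

Little-endian: lowest address holds the least-significant byte.
Reassemble most-significant byte first: 9D 4F 32 12 18 C5 EF 19 → 0x9D4F321218C5EF19.
0x9D4F321218C5EF19 = 11335333840421252889.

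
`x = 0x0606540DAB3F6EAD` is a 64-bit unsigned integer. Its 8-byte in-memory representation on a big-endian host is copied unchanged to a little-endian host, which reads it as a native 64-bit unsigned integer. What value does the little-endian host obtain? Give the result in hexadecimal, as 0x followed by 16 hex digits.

Stored big-endian, the bytes at ascending addresses are 06 06 54 0D AB 3F 6E AD.
Read back as little-endian, the first byte is least significant, giving 0xAD6E3FAB0D540606.

0xAD6E3FAB0D540606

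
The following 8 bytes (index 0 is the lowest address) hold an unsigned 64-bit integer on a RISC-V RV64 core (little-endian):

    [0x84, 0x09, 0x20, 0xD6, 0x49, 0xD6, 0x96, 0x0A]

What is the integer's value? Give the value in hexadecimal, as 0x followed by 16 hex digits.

0x0A96D649D6200984

In little-endian order the low byte comes first in memory.
Reassemble most-significant byte first: 0A 96 D6 49 D6 20 09 84 → 0x0A96D649D6200984.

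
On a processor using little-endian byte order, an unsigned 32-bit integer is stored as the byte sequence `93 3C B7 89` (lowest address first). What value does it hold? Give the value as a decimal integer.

Little-endian: lowest address holds the least-significant byte.
Reassemble most-significant byte first: 89 B7 3C 93 → 0x89B73C93.
0x89B73C93 = 2310487187.

2310487187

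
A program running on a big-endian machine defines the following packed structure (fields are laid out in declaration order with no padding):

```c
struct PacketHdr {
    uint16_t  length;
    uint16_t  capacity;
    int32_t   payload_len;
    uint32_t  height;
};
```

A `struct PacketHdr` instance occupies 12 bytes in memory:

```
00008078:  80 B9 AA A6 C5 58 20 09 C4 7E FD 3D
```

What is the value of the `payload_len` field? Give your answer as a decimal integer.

-984080375

`payload_len` follows `length` (2 B), `capacity` (2 B), so it starts at offset 2 + 2 = 4 and occupies 4 bytes.
Bytes at offsets 4..7: C5 58 20 09.
In big-endian order the high byte comes first in memory.
The bytes are already most-significant first: 0xC5582009.
Top bit is set, so as a signed 32-bit value this is 0xC5582009 − 2^32 = -984080375.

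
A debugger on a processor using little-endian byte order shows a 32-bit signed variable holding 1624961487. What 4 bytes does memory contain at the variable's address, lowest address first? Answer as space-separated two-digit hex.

CF F1 DA 60

1624961487 in hexadecimal, padded to 32 bits, is 0x60DAF1CF.
Split into bytes (most-significant first): 60 DA F1 CF.
In little-endian order the low byte comes first in memory.
So at ascending addresses the bytes are CF F1 DA 60.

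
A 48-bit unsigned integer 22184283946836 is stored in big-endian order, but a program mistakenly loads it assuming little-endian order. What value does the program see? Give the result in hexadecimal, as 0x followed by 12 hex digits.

0x543F5D2E2D14

22184283946836 in 48-bit hexadecimal is 0x142D2E5D3F54.
Stored big-endian, the bytes at ascending addresses are 14 2D 2E 5D 3F 54.
Read back as little-endian, the first byte is least significant, giving 0x543F5D2E2D14.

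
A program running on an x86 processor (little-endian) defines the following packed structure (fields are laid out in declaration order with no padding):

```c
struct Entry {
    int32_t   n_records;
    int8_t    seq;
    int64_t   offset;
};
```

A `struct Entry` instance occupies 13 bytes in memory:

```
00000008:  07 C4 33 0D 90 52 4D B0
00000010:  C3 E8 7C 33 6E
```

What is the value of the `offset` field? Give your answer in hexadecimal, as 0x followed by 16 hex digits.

`offset` follows `n_records` (4 B), `seq` (1 B), so it starts at offset 4 + 1 = 5 and occupies 8 bytes.
Bytes at offsets 5..12: 52 4D B0 C3 E8 7C 33 6E.
Little-endian stores the least-significant byte at the lowest address.
Reassemble most-significant byte first: 6E 33 7C E8 C3 B0 4D 52 → 0x6E337CE8C3B04D52.

0x6E337CE8C3B04D52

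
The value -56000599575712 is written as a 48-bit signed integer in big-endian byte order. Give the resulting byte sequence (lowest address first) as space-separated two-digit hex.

CD 11 58 27 B3 60

Two's complement of -56000599575712 in 48 bits: 56000599575712 = 0x32EEA7D84CA0; invert → 0xCD115827B35F; add 1 → 0xCD115827B360.
Split into bytes (most-significant first): CD 11 58 27 B3 60.
Big-endian stores the most-significant byte at the lowest address.
So the memory order matches the most-significant-first order: CD 11 58 27 B3 60.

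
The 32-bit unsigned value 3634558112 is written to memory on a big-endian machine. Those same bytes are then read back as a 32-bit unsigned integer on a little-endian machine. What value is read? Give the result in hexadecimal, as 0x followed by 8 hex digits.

0xA0F4A2D8

3634558112 in 32-bit hexadecimal is 0xD8A2F4A0.
Stored big-endian, the bytes at ascending addresses are D8 A2 F4 A0.
Read back as little-endian, the first byte is least significant, giving 0xA0F4A2D8.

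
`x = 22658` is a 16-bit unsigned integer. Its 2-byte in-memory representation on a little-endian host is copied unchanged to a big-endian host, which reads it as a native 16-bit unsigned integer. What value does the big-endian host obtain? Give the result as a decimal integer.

22658 in 16-bit hexadecimal is 0x5882.
Stored little-endian, the bytes at ascending addresses are 82 58.
Read back as big-endian, the last byte is least significant, giving 0x8258.
0x8258 = 33368.

33368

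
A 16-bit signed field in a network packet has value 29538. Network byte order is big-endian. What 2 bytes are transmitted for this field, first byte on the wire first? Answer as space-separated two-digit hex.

73 62

29538 in hexadecimal, padded to 16 bits, is 0x7362.
Split into bytes (most-significant first): 73 62.
Big-endian: lowest address holds the most-significant byte.
So the memory order matches the most-significant-first order: 73 62.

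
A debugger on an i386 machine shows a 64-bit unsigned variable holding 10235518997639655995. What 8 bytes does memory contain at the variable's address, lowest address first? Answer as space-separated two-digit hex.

10235518997639655995 in hexadecimal, padded to 64 bits, is 0x8E0BDE4C5A12F23B.
Split into bytes (most-significant first): 8E 0B DE 4C 5A 12 F2 3B.
Little-endian: lowest address holds the least-significant byte.
So at ascending addresses the bytes are 3B F2 12 5A 4C DE 0B 8E.

3B F2 12 5A 4C DE 0B 8E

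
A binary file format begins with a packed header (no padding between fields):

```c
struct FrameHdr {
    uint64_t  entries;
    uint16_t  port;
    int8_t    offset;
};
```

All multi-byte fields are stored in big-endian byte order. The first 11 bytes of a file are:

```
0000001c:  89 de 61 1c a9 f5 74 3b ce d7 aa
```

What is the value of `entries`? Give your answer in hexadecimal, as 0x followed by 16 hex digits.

0x89DE611CA9F5743B

`entries` is the first field, at byte offset 0, occupying 8 bytes.
Bytes at offsets 0..7: 89 DE 61 1C A9 F5 74 3B.
Big-endian stores the most-significant byte at the lowest address.
The bytes are already most-significant first: 0x89DE611CA9F5743B.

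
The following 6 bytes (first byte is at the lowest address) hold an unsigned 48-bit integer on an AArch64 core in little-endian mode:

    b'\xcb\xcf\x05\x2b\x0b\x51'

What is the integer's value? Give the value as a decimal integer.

Little-endian: lowest address holds the least-significant byte.
Reassemble most-significant byte first: 51 0B 2B 05 CF CB → 0x510B2B05CFCB.
0x510B2B05CFCB = 89108408291275.

89108408291275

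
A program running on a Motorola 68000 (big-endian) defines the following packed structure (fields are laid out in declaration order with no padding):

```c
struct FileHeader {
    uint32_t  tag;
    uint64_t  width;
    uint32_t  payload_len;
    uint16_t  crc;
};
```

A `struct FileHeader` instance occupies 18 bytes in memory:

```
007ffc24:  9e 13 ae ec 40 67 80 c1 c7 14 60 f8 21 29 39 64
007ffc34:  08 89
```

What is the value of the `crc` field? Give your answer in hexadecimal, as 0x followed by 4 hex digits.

0x0889

`crc` follows `tag` (4 B), `width` (8 B), `payload_len` (4 B), so it starts at offset 4 + 8 + 4 = 16 and occupies 2 bytes.
Bytes at offsets 16..17: 08 89.
Big-endian: lowest address holds the most-significant byte.
The bytes are already most-significant first: 0x0889.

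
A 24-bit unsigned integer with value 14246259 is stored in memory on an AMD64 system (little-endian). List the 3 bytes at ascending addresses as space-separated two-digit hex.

73 61 D9

14246259 in hexadecimal, padded to 24 bits, is 0xD96173.
Split into bytes (most-significant first): D9 61 73.
Little-endian: lowest address holds the least-significant byte.
So at ascending addresses the bytes are 73 61 D9.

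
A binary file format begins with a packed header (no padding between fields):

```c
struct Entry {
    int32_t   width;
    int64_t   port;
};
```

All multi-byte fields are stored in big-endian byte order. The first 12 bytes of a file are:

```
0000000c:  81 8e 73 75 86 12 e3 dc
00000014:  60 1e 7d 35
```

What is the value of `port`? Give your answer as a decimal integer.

`port` follows `width` (4 bytes), so it starts at byte offset 4 and occupies 8 bytes.
Bytes at offsets 4..11: 86 12 E3 DC 60 1E 7D 35.
Big-endian stores the most-significant byte at the lowest address.
The bytes are already most-significant first: 0x8612E3DC601E7D35.
Top bit is set, so as a signed 64-bit value this is 0x8612E3DC601E7D35 − 2^64 = -8785709387401495243.

-8785709387401495243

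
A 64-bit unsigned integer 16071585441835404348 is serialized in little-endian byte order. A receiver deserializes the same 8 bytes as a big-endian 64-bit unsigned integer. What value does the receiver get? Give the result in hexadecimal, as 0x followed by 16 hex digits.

16071585441835404348 in 64-bit hexadecimal is 0xDF09BDCEF5F04C3C.
Stored little-endian, the bytes at ascending addresses are 3C 4C F0 F5 CE BD 09 DF.
Read back as big-endian, the last byte is least significant, giving 0x3C4CF0F5CEBD09DF.

0x3C4CF0F5CEBD09DF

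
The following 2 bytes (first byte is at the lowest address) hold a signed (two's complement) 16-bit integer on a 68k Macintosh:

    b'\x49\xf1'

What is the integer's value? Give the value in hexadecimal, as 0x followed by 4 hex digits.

Big-endian: lowest address holds the most-significant byte.
The bytes are already most-significant first: 0x49F1.

0x49F1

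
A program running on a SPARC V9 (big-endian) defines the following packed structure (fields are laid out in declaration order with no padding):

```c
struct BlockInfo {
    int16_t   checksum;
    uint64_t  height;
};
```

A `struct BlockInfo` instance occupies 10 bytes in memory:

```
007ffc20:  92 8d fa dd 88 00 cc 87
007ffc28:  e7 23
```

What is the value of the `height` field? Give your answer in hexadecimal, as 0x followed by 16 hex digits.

0xFADD8800CC87E723

`height` follows `checksum` (2 bytes), so it starts at byte offset 2 and occupies 8 bytes.
Bytes at offsets 2..9: FA DD 88 00 CC 87 E7 23.
Big-endian: lowest address holds the most-significant byte.
The bytes are already most-significant first: 0xFADD8800CC87E723.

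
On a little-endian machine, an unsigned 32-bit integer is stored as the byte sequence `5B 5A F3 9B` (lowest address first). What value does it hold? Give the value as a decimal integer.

Little-endian stores the least-significant byte at the lowest address.
Reassemble most-significant byte first: 9B F3 5A 5B → 0x9BF35A5B.
0x9BF35A5B = 2616416859.

2616416859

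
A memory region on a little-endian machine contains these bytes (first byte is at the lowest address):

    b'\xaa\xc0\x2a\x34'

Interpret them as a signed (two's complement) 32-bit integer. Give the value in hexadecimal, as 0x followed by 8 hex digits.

0x342AC0AA

Little-endian stores the least-significant byte at the lowest address.
Reassemble most-significant byte first: 34 2A C0 AA → 0x342AC0AA.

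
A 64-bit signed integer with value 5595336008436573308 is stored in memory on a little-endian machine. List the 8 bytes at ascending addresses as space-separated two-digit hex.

7C 64 D0 4D 74 A0 A6 4D

5595336008436573308 in hexadecimal, padded to 64 bits, is 0x4DA6A0744DD0647C.
Split into bytes (most-significant first): 4D A6 A0 74 4D D0 64 7C.
Little-endian stores the least-significant byte at the lowest address.
So at ascending addresses the bytes are 7C 64 D0 4D 74 A0 A6 4D.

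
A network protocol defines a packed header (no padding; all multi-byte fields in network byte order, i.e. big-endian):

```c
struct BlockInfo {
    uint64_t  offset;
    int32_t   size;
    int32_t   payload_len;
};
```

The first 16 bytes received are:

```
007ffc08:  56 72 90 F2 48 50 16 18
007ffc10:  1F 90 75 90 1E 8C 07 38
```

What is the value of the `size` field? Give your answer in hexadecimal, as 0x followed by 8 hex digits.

`size` follows `offset` (8 bytes), so it starts at byte offset 8 and occupies 4 bytes.
Bytes at offsets 8..11: 1F 90 75 90.
Big-endian stores the most-significant byte at the lowest address.
The bytes are already most-significant first: 0x1F907590.

0x1F907590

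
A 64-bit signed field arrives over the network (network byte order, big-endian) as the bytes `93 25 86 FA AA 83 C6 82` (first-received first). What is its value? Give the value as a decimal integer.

Big-endian stores the most-significant byte at the lowest address.
The bytes are already most-significant first: 0x932586FAAA83C682.
Top bit is set, so as a signed 64-bit value this is 0x932586FAAA83C682 − 2^64 = -7843714764835142014.

-7843714764835142014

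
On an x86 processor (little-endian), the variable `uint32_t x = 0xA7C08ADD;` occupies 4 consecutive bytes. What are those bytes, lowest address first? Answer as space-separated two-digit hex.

DD 8A C0 A7

Split into bytes (most-significant first): A7 C0 8A DD.
Little-endian stores the least-significant byte at the lowest address.
So at ascending addresses the bytes are DD 8A C0 A7.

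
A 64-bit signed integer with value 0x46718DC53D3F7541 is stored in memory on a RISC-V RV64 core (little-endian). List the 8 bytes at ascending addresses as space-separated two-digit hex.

Split into bytes (most-significant first): 46 71 8D C5 3D 3F 75 41.
In little-endian order the low byte comes first in memory.
So at ascending addresses the bytes are 41 75 3F 3D C5 8D 71 46.

41 75 3F 3D C5 8D 71 46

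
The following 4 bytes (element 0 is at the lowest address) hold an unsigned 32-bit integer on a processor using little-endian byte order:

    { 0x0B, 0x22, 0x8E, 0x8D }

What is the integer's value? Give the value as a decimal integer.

Little-endian stores the least-significant byte at the lowest address.
Reassemble most-significant byte first: 8D 8E 22 0B → 0x8D8E220B.
0x8D8E220B = 2374902283.

2374902283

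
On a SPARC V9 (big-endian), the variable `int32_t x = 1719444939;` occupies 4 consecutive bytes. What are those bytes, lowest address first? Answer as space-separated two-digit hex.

66 7C A5 CB

1719444939 in hexadecimal, padded to 32 bits, is 0x667CA5CB.
Split into bytes (most-significant first): 66 7C A5 CB.
In big-endian order the high byte comes first in memory.
So the memory order matches the most-significant-first order: 66 7C A5 CB.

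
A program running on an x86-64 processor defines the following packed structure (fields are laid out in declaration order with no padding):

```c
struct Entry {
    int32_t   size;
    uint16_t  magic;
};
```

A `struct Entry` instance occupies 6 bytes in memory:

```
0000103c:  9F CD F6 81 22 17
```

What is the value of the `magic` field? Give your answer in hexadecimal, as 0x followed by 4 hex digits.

`magic` follows `size` (4 bytes), so it starts at byte offset 4 and occupies 2 bytes.
Bytes at offsets 4..5: 22 17.
In little-endian order the low byte comes first in memory.
Reassemble most-significant byte first: 17 22 → 0x1722.

0x1722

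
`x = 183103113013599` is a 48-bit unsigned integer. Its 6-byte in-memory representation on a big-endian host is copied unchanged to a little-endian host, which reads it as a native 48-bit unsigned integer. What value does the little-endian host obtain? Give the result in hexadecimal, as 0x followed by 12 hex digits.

183103113013599 in 48-bit hexadecimal is 0xA6880402295F.
Stored big-endian, the bytes at ascending addresses are A6 88 04 02 29 5F.
Read back as little-endian, the first byte is least significant, giving 0x5F29020488A6.

0x5F29020488A6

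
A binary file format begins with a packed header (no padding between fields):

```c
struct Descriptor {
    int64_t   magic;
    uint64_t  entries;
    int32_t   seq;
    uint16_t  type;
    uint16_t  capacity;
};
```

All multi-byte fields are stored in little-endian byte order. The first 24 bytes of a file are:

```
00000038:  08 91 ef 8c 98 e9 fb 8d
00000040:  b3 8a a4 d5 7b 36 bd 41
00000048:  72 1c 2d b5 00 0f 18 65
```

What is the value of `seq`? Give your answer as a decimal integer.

`seq` follows `magic` (8 B), `entries` (8 B), so it starts at offset 8 + 8 = 16 and occupies 4 bytes.
Bytes at offsets 16..19: 72 1C 2D B5.
Little-endian: lowest address holds the least-significant byte.
Reassemble most-significant byte first: B5 2D 1C 72 → 0xB52D1C72.
Top bit is set, so as a signed 32-bit value this is 0xB52D1C72 − 2^32 = -1255334798.

-1255334798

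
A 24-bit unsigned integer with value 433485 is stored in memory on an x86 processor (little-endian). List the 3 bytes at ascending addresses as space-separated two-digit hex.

4D 9D 06

433485 in hexadecimal, padded to 24 bits, is 0x069D4D.
Split into bytes (most-significant first): 06 9D 4D.
In little-endian order the low byte comes first in memory.
So at ascending addresses the bytes are 4D 9D 06.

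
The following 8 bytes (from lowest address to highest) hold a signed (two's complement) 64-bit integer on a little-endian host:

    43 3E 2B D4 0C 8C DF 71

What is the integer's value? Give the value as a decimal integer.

8205431032819433027

Little-endian stores the least-significant byte at the lowest address.
Reassemble most-significant byte first: 71 DF 8C 0C D4 2B 3E 43 → 0x71DF8C0CD42B3E43.
0x71DF8C0CD42B3E43 = 8205431032819433027.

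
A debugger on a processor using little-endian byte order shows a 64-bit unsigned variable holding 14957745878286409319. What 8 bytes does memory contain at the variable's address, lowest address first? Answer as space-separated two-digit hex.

67 1E D3 73 A0 96 94 CF

14957745878286409319 in hexadecimal, padded to 64 bits, is 0xCF9496A073D31E67.
Split into bytes (most-significant first): CF 94 96 A0 73 D3 1E 67.
Little-endian stores the least-significant byte at the lowest address.
So at ascending addresses the bytes are 67 1E D3 73 A0 96 94 CF.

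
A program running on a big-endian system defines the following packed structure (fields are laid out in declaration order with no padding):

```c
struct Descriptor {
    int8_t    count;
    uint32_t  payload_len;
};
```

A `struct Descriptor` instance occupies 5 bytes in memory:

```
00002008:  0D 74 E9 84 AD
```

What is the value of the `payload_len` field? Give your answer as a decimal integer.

1961460909

`payload_len` follows `count` (1 byte), so it starts at byte offset 1 and occupies 4 bytes.
Bytes at offsets 1..4: 74 E9 84 AD.
Big-endian stores the most-significant byte at the lowest address.
The bytes are already most-significant first: 0x74E984AD.
0x74E984AD = 1961460909.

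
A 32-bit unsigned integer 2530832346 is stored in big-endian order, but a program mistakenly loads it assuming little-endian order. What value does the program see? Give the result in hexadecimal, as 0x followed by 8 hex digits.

0xDA6FD996

2530832346 in 32-bit hexadecimal is 0x96D96FDA.
Stored big-endian, the bytes at ascending addresses are 96 D9 6F DA.
Read back as little-endian, the first byte is least significant, giving 0xDA6FD996.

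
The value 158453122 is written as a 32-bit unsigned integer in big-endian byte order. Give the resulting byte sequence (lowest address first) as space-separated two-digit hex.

158453122 in hexadecimal, padded to 32 bits, is 0x0971CD82.
Split into bytes (most-significant first): 09 71 CD 82.
Big-endian stores the most-significant byte at the lowest address.
So the memory order matches the most-significant-first order: 09 71 CD 82.

09 71 CD 82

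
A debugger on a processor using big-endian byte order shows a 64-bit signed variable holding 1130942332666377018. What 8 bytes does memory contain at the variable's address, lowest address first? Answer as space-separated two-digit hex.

0F B1 EA 0F 40 07 F3 3A

1130942332666377018 in hexadecimal, padded to 64 bits, is 0x0FB1EA0F4007F33A.
Split into bytes (most-significant first): 0F B1 EA 0F 40 07 F3 3A.
Big-endian stores the most-significant byte at the lowest address.
So the memory order matches the most-significant-first order: 0F B1 EA 0F 40 07 F3 3A.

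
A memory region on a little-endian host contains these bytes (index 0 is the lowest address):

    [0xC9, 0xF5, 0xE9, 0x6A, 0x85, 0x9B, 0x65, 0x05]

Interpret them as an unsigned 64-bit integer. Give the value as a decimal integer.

388887940164089289

Little-endian stores the least-significant byte at the lowest address.
Reassemble most-significant byte first: 05 65 9B 85 6A E9 F5 C9 → 0x05659B856AE9F5C9.
0x05659B856AE9F5C9 = 388887940164089289.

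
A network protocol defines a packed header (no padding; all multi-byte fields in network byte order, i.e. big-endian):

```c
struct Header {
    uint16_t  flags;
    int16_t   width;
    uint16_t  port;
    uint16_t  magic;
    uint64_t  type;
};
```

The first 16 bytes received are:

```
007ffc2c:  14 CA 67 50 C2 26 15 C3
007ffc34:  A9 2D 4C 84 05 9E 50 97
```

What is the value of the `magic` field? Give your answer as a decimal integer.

`magic` follows `flags` (2 B), `width` (2 B), `port` (2 B), so it starts at offset 2 + 2 + 2 = 6 and occupies 2 bytes.
Bytes at offsets 6..7: 15 C3.
Big-endian: lowest address holds the most-significant byte.
The bytes are already most-significant first: 0x15C3.
0x15C3 = 5571.

5571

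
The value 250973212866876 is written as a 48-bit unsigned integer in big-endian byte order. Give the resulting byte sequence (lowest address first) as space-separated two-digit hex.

250973212866876 in hexadecimal, padded to 48 bits, is 0xE4424133793C.
Split into bytes (most-significant first): E4 42 41 33 79 3C.
Big-endian stores the most-significant byte at the lowest address.
So the memory order matches the most-significant-first order: E4 42 41 33 79 3C.

E4 42 41 33 79 3C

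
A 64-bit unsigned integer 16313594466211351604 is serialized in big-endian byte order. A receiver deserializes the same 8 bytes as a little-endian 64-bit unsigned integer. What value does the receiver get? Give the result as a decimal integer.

3768473715328116194

16313594466211351604 in 64-bit hexadecimal is 0xE26587BBE04E4C34.
Stored big-endian, the bytes at ascending addresses are E2 65 87 BB E0 4E 4C 34.
Read back as little-endian, the first byte is least significant, giving 0x344C4EE0BB8765E2.
0x344C4EE0BB8765E2 = 3768473715328116194.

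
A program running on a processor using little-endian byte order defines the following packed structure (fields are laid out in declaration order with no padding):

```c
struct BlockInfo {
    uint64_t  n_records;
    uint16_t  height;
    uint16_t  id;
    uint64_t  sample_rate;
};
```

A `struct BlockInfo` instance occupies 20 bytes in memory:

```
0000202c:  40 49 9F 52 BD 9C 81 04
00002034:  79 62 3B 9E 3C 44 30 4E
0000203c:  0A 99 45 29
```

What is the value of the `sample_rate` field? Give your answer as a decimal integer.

2973951398488589372

`sample_rate` follows `n_records` (8 B), `height` (2 B), `id` (2 B), so it starts at offset 8 + 2 + 2 = 12 and occupies 8 bytes.
Bytes at offsets 12..19: 3C 44 30 4E 0A 99 45 29.
Little-endian stores the least-significant byte at the lowest address.
Reassemble most-significant byte first: 29 45 99 0A 4E 30 44 3C → 0x2945990A4E30443C.
0x2945990A4E30443C = 2973951398488589372.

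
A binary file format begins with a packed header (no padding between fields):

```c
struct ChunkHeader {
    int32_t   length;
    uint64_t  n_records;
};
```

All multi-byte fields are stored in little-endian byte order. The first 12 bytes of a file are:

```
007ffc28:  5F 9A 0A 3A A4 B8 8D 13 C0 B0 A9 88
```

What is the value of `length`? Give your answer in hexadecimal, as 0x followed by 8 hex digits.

`length` is the first field, at byte offset 0, occupying 4 bytes.
Bytes at offsets 0..3: 5F 9A 0A 3A.
Little-endian: lowest address holds the least-significant byte.
Reassemble most-significant byte first: 3A 0A 9A 5F → 0x3A0A9A5F.

0x3A0A9A5F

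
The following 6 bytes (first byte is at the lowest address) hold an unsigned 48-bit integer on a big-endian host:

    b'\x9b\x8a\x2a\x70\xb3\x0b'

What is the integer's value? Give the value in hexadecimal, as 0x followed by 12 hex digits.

0x9B8A2A70B30B

In big-endian order the high byte comes first in memory.
The bytes are already most-significant first: 0x9B8A2A70B30B.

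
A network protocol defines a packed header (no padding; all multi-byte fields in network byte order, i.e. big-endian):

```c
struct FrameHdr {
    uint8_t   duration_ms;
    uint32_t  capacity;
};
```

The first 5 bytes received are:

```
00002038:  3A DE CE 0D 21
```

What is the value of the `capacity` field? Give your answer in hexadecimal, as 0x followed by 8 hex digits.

`capacity` follows `duration_ms` (1 byte), so it starts at byte offset 1 and occupies 4 bytes.
Bytes at offsets 1..4: DE CE 0D 21.
In big-endian order the high byte comes first in memory.
The bytes are already most-significant first: 0xDECE0D21.

0xDECE0D21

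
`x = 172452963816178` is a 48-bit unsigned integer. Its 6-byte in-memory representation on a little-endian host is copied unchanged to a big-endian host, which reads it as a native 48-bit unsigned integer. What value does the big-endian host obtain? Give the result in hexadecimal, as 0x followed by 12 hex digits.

172452963816178 in 48-bit hexadecimal is 0x9CD855A612F2.
Stored little-endian, the bytes at ascending addresses are F2 12 A6 55 D8 9C.
Read back as big-endian, the last byte is least significant, giving 0xF212A655D89C.

0xF212A655D89C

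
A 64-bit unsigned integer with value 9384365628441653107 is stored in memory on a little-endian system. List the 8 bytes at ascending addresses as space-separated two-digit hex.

73 6F A6 8D D1 F6 3B 82

9384365628441653107 in hexadecimal, padded to 64 bits, is 0x823BF6D18DA66F73.
Split into bytes (most-significant first): 82 3B F6 D1 8D A6 6F 73.
Little-endian stores the least-significant byte at the lowest address.
So at ascending addresses the bytes are 73 6F A6 8D D1 F6 3B 82.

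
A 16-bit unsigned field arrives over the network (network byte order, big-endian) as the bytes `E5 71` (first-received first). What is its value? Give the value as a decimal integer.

58737

Big-endian: lowest address holds the most-significant byte.
The bytes are already most-significant first: 0xE571.
0xE571 = 58737.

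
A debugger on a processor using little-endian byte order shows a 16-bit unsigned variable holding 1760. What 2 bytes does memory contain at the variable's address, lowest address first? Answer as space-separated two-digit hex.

E0 06

1760 in hexadecimal, padded to 16 bits, is 0x06E0.
Split into bytes (most-significant first): 06 E0.
Little-endian: lowest address holds the least-significant byte.
So at ascending addresses the bytes are E0 06.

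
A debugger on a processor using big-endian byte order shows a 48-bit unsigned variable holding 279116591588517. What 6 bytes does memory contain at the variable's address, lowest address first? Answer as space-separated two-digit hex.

FD DA E5 4A E4 A5

279116591588517 in hexadecimal, padded to 48 bits, is 0xFDDAE54AE4A5.
Split into bytes (most-significant first): FD DA E5 4A E4 A5.
In big-endian order the high byte comes first in memory.
So the memory order matches the most-significant-first order: FD DA E5 4A E4 A5.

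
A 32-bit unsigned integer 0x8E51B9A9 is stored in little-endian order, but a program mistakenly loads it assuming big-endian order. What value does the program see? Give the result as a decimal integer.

Stored little-endian, the bytes at ascending addresses are A9 B9 51 8E.
Read back as big-endian, the last byte is least significant, giving 0xA9B9518E.
0xA9B9518E = 2847494542.

2847494542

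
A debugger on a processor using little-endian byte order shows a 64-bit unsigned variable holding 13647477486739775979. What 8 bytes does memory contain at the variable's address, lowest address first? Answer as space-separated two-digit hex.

13647477486739775979 in hexadecimal, padded to 64 bits, is 0xBD6594777D43E1EB.
Split into bytes (most-significant first): BD 65 94 77 7D 43 E1 EB.
Little-endian stores the least-significant byte at the lowest address.
So at ascending addresses the bytes are EB E1 43 7D 77 94 65 BD.

EB E1 43 7D 77 94 65 BD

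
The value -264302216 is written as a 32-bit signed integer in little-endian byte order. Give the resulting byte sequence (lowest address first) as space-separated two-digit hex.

78 11 3F F0

Two's complement of -264302216 in 32 bits: 264302216 = 0x0FC0EE88; invert → 0xF03F1177; add 1 → 0xF03F1178.
Split into bytes (most-significant first): F0 3F 11 78.
Little-endian stores the least-significant byte at the lowest address.
So at ascending addresses the bytes are 78 11 3F F0.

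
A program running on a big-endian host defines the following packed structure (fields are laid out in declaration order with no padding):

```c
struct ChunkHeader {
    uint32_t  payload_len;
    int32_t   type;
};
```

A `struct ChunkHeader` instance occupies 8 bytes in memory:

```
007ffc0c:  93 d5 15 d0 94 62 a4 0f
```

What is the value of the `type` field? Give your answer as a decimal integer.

-1805474801

`type` follows `payload_len` (4 bytes), so it starts at byte offset 4 and occupies 4 bytes.
Bytes at offsets 4..7: 94 62 A4 0F.
Big-endian: lowest address holds the most-significant byte.
The bytes are already most-significant first: 0x9462A40F.
Top bit is set, so as a signed 32-bit value this is 0x9462A40F − 2^32 = -1805474801.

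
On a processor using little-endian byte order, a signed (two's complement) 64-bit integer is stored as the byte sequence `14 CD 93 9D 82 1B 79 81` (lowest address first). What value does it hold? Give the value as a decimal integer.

-9117225722831450860

Little-endian: lowest address holds the least-significant byte.
Reassemble most-significant byte first: 81 79 1B 82 9D 93 CD 14 → 0x81791B829D93CD14.
Top bit is set, so as a signed 64-bit value this is 0x81791B829D93CD14 − 2^64 = -9117225722831450860.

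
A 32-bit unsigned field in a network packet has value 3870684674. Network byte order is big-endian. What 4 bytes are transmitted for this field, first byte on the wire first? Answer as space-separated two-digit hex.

3870684674 in hexadecimal, padded to 32 bits, is 0xE6B5F602.
Split into bytes (most-significant first): E6 B5 F6 02.
Big-endian stores the most-significant byte at the lowest address.
So the memory order matches the most-significant-first order: E6 B5 F6 02.

E6 B5 F6 02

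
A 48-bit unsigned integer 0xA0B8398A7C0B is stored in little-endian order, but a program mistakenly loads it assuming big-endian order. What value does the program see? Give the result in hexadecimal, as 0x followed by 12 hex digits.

Stored little-endian, the bytes at ascending addresses are 0B 7C 8A 39 B8 A0.
Read back as big-endian, the last byte is least significant, giving 0x0B7C8A39B8A0.

0x0B7C8A39B8A0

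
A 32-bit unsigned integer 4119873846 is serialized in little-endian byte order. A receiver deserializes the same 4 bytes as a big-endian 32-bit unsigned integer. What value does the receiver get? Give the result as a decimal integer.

910790901

4119873846 in 32-bit hexadecimal is 0xF5904936.
Stored little-endian, the bytes at ascending addresses are 36 49 90 F5.
Read back as big-endian, the last byte is least significant, giving 0x364990F5.
0x364990F5 = 910790901.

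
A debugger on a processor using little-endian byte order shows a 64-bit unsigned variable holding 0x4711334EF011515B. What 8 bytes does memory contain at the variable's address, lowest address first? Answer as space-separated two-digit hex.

5B 51 11 F0 4E 33 11 47

Split into bytes (most-significant first): 47 11 33 4E F0 11 51 5B.
Little-endian stores the least-significant byte at the lowest address.
So at ascending addresses the bytes are 5B 51 11 F0 4E 33 11 47.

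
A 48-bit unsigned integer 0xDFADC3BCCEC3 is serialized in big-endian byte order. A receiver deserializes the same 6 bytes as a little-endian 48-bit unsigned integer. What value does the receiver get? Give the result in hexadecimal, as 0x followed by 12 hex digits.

0xC3CEBCC3ADDF

Stored big-endian, the bytes at ascending addresses are DF AD C3 BC CE C3.
Read back as little-endian, the first byte is least significant, giving 0xC3CEBCC3ADDF.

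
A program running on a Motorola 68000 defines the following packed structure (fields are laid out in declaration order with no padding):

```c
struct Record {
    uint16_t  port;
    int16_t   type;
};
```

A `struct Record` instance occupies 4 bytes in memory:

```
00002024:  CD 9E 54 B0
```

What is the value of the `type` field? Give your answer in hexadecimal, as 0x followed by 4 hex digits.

0x54B0

`type` follows `port` (2 bytes), so it starts at byte offset 2 and occupies 2 bytes.
Bytes at offsets 2..3: 54 B0.
Big-endian stores the most-significant byte at the lowest address.
The bytes are already most-significant first: 0x54B0.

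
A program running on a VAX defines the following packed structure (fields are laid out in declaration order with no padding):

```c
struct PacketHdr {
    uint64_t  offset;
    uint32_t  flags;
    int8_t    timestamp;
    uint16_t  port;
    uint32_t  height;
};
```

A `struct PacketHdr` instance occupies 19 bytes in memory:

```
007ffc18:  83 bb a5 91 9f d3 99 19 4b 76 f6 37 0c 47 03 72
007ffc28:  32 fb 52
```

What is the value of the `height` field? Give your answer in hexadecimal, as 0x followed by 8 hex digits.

`height` follows `offset` (8 B), `flags` (4 B), `timestamp` (1 B), `port` (2 B), so it starts at offset 8 + 4 + 1 + 2 = 15 and occupies 4 bytes.
Bytes at offsets 15..18: 72 32 FB 52.
In little-endian order the low byte comes first in memory.
Reassemble most-significant byte first: 52 FB 32 72 → 0x52FB3272.

0x52FB3272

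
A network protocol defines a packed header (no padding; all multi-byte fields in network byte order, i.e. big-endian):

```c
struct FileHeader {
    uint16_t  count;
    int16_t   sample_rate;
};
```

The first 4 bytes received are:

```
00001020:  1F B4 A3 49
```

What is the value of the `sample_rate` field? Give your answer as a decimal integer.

-23735

`sample_rate` follows `count` (2 bytes), so it starts at byte offset 2 and occupies 2 bytes.
Bytes at offsets 2..3: A3 49.
In big-endian order the high byte comes first in memory.
The bytes are already most-significant first: 0xA349.
Top bit is set, so as a signed 16-bit value this is 0xA349 − 2^16 = -23735.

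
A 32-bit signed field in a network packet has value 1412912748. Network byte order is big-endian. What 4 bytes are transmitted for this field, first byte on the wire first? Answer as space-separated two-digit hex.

54 37 56 6C

1412912748 in hexadecimal, padded to 32 bits, is 0x5437566C.
Split into bytes (most-significant first): 54 37 56 6C.
Big-endian stores the most-significant byte at the lowest address.
So the memory order matches the most-significant-first order: 54 37 56 6C.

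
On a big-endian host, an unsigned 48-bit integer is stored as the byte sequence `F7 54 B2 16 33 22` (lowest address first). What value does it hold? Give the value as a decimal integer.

271943137112866

Big-endian stores the most-significant byte at the lowest address.
The bytes are already most-significant first: 0xF754B2163322.
0xF754B2163322 = 271943137112866.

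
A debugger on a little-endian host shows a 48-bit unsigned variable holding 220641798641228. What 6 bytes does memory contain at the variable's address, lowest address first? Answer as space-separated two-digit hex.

4C D6 07 2C AC C8

220641798641228 in hexadecimal, padded to 48 bits, is 0xC8AC2C07D64C.
Split into bytes (most-significant first): C8 AC 2C 07 D6 4C.
Little-endian: lowest address holds the least-significant byte.
So at ascending addresses the bytes are 4C D6 07 2C AC C8.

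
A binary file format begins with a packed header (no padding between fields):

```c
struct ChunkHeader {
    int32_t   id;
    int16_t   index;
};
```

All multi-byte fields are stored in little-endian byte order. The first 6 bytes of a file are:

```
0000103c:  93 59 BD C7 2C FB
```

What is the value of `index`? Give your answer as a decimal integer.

`index` follows `id` (4 bytes), so it starts at byte offset 4 and occupies 2 bytes.
Bytes at offsets 4..5: 2C FB.
Little-endian stores the least-significant byte at the lowest address.
Reassemble most-significant byte first: FB 2C → 0xFB2C.
Top bit is set, so as a signed 16-bit value this is 0xFB2C − 2^16 = -1236.

-1236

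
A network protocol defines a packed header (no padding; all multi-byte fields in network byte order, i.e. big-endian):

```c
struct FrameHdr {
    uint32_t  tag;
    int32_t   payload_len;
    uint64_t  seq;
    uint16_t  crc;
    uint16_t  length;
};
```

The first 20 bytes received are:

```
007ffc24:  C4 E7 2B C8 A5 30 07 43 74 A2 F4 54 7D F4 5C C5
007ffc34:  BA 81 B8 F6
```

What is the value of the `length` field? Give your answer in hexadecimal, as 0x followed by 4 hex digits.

0xB8F6

`length` follows `tag` (4 B), `payload_len` (4 B), `seq` (8 B), `crc` (2 B), so it starts at offset 4 + 4 + 8 + 2 = 18 and occupies 2 bytes.
Bytes at offsets 18..19: B8 F6.
In big-endian order the high byte comes first in memory.
The bytes are already most-significant first: 0xB8F6.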